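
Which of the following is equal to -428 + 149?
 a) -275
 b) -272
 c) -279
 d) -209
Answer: c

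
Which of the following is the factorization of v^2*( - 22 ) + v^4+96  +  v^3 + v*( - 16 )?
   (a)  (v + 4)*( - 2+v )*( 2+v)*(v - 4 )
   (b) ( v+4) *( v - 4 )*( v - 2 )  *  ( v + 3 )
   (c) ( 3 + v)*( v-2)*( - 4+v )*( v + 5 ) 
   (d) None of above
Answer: b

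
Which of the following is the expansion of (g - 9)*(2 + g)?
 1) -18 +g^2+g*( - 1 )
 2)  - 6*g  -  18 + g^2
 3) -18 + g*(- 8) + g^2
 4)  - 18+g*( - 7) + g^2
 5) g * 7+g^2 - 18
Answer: 4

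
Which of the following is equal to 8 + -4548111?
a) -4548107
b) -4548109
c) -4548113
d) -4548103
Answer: d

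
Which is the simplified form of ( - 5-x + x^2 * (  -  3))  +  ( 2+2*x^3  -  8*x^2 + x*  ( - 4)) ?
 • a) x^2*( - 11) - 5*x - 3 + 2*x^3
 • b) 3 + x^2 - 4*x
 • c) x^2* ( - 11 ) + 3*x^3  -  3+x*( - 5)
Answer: a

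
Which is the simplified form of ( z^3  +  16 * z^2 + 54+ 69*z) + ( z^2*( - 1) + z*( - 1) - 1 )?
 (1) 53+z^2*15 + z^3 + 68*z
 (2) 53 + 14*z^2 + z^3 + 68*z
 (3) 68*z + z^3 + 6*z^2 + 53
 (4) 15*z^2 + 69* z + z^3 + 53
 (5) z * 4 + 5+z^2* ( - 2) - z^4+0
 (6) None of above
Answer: 1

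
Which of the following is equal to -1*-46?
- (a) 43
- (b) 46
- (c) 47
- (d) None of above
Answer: b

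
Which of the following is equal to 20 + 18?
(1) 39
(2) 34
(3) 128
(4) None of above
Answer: 4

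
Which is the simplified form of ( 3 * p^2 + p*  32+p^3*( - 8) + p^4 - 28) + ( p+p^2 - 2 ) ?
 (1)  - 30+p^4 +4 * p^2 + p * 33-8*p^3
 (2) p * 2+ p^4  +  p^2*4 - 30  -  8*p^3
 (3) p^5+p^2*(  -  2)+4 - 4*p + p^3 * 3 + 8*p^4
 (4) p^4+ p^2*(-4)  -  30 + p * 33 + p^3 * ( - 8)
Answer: 1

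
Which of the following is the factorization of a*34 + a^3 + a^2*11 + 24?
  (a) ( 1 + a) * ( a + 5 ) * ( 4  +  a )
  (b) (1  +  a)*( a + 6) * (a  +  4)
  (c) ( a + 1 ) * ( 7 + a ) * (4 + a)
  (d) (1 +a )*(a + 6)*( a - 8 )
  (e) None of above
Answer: b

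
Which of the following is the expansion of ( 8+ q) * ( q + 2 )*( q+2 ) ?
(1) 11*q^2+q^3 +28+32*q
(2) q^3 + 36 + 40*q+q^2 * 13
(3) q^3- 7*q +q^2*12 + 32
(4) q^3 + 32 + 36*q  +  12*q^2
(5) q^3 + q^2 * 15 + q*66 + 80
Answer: 4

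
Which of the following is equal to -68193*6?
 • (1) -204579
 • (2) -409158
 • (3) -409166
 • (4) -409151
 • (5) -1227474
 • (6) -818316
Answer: 2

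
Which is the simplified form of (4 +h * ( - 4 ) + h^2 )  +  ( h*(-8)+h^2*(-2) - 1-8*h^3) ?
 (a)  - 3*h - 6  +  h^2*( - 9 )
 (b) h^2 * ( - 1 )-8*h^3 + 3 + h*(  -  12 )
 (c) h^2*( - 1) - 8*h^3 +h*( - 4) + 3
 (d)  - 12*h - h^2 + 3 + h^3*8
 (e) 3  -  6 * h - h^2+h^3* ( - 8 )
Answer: b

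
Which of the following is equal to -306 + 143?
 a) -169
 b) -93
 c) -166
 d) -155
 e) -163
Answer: e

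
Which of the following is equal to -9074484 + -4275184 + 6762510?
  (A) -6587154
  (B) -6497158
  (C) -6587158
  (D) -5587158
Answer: C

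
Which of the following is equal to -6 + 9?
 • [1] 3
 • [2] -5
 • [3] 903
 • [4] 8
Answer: 1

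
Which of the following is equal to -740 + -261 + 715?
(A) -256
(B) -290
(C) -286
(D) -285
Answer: C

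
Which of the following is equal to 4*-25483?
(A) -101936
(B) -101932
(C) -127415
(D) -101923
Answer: B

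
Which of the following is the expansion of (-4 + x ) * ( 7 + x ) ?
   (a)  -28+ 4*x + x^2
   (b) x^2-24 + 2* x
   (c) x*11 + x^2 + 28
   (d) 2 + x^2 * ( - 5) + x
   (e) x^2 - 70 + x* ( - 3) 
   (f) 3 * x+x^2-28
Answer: f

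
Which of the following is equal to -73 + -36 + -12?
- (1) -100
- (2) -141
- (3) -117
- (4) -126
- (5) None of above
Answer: 5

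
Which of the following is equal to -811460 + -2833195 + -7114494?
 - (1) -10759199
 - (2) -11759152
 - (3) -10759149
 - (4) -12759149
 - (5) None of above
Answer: 3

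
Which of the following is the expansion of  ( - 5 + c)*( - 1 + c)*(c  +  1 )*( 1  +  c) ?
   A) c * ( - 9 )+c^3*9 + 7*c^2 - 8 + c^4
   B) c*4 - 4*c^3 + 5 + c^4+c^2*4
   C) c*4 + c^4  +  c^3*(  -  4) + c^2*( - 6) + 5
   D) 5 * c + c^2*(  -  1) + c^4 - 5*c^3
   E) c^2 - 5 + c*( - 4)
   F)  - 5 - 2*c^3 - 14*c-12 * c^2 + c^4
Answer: C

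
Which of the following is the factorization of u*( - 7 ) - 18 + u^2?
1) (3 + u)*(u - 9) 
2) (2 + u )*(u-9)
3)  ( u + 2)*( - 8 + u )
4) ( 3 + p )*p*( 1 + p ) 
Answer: 2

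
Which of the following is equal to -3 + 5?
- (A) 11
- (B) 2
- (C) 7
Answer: B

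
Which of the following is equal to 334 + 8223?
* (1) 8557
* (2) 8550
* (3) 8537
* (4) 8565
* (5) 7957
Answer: 1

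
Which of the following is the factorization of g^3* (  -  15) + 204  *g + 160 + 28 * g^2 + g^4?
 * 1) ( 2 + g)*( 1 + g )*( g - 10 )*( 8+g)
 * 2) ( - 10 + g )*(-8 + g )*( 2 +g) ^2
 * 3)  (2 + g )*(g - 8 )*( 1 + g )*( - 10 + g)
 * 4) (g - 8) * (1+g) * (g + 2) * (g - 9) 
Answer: 3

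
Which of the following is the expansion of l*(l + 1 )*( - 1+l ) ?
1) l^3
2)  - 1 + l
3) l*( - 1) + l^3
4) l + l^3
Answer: 3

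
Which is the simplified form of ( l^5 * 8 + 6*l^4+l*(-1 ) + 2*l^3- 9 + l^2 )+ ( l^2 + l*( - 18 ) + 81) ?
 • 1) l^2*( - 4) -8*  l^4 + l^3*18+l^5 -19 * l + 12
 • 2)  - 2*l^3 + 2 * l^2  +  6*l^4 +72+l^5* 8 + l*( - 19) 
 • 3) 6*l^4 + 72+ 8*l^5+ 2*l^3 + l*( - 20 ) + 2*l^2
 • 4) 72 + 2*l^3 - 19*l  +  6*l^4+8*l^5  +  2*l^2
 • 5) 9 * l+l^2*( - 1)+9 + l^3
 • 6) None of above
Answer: 4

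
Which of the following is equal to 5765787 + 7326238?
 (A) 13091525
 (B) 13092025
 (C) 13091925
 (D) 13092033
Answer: B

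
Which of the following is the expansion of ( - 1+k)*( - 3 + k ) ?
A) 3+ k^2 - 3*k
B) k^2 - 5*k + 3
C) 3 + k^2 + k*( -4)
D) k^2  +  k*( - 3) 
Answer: C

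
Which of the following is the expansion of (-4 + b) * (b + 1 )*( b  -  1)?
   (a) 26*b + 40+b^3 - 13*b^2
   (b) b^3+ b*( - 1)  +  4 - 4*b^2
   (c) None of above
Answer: b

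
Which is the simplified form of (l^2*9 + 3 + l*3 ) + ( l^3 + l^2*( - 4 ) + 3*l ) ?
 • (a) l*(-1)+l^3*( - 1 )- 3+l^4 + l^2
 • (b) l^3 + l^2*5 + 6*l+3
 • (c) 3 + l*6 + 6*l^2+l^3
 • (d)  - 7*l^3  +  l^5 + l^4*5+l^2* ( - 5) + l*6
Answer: b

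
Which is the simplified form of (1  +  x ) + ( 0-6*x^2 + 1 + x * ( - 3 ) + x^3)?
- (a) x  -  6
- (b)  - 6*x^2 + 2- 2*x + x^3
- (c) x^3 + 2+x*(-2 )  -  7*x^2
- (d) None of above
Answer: b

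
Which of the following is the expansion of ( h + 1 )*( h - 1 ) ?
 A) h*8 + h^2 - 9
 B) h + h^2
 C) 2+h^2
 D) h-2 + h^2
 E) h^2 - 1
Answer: E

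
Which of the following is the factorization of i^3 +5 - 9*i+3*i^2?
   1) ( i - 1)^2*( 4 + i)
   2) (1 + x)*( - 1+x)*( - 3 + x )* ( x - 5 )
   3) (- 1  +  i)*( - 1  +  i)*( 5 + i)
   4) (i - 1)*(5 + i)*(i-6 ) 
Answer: 3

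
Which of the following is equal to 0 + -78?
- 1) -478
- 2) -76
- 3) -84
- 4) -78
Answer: 4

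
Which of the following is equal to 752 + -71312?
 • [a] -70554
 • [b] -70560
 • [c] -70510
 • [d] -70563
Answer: b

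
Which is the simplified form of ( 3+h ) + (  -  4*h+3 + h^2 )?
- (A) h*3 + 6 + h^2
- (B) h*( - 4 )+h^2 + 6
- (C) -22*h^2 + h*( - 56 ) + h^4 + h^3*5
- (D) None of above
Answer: D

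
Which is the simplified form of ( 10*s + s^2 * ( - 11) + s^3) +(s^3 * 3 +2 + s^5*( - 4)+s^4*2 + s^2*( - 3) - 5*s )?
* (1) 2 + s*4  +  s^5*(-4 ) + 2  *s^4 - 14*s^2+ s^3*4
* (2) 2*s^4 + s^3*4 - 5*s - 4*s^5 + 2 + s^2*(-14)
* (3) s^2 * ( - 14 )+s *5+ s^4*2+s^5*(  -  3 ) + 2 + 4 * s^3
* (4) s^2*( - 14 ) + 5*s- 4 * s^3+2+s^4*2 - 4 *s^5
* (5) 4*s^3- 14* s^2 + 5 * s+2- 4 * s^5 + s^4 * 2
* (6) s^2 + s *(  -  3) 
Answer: 5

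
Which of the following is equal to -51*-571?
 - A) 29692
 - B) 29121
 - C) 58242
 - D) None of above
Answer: B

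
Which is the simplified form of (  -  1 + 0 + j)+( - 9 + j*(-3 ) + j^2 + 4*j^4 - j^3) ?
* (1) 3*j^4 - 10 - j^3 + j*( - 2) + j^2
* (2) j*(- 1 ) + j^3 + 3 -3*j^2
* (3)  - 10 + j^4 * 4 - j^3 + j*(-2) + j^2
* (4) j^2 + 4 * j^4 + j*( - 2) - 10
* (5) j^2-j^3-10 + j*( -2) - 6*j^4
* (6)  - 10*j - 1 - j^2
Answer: 3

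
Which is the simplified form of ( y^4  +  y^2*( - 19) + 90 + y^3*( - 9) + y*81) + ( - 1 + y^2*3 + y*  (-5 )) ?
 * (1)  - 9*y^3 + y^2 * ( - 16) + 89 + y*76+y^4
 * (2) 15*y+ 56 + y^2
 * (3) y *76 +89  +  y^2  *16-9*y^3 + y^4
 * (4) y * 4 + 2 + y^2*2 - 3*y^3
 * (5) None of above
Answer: 1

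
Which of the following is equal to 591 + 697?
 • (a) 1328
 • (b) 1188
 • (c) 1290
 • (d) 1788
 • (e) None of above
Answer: e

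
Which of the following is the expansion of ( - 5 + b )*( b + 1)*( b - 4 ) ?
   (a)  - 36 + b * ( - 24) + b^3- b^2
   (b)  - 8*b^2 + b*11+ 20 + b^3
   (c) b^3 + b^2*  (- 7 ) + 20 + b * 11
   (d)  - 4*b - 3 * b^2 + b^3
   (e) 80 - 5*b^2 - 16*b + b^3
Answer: b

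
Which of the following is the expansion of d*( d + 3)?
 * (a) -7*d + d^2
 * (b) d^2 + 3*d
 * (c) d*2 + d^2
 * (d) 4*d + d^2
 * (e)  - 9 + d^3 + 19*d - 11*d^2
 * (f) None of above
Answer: b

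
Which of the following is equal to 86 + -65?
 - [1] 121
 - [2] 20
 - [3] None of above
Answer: 3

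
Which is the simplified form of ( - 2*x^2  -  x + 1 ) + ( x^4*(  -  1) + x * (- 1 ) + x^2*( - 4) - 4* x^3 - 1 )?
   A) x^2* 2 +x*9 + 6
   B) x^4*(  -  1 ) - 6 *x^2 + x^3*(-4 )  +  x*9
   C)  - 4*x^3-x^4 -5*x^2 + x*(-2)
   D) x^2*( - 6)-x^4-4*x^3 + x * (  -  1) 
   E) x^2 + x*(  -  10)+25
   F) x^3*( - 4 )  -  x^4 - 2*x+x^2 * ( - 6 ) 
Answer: F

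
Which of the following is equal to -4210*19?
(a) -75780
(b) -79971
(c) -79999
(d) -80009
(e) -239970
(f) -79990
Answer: f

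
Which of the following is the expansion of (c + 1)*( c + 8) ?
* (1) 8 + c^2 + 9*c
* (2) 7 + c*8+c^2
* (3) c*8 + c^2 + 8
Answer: 1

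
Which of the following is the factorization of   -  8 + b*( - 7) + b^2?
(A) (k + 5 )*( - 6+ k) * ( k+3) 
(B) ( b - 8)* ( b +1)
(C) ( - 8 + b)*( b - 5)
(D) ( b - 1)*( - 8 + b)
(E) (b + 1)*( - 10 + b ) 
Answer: B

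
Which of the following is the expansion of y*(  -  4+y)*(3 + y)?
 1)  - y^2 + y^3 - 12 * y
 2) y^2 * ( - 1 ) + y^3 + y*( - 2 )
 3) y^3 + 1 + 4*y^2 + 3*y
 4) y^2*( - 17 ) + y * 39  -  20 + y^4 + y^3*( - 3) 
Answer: 1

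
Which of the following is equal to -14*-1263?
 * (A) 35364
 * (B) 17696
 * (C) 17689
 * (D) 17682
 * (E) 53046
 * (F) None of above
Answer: D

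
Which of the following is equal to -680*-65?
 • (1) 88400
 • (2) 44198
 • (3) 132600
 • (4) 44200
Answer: 4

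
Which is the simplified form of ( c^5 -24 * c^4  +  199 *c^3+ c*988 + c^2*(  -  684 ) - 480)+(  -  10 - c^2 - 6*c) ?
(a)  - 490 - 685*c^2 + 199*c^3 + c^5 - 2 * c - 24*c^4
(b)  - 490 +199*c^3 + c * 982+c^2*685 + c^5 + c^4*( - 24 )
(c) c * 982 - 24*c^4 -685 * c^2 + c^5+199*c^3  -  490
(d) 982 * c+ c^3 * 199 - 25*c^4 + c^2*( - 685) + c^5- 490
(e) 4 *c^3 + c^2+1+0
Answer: c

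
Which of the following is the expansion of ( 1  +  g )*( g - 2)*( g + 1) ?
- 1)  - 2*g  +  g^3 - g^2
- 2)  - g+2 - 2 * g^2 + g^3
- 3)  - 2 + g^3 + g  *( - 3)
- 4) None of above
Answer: 3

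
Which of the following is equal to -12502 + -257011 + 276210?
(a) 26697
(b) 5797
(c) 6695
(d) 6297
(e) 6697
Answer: e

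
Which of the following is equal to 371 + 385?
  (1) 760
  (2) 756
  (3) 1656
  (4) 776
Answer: 2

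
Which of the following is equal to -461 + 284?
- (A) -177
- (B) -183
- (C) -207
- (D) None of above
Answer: A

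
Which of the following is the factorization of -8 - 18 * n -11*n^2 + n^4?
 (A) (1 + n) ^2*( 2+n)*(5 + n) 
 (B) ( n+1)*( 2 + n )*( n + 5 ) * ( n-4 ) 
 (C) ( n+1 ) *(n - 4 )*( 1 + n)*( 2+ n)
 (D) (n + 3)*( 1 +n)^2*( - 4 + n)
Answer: C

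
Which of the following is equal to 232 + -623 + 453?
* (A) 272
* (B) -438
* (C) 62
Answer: C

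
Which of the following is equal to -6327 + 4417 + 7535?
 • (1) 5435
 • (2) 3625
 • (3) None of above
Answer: 3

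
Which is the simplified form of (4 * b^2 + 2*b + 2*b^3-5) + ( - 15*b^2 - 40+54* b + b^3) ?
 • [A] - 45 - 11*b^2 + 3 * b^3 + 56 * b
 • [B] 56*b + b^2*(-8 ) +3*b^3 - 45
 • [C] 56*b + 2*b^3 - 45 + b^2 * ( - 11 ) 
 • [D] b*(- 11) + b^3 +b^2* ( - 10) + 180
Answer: A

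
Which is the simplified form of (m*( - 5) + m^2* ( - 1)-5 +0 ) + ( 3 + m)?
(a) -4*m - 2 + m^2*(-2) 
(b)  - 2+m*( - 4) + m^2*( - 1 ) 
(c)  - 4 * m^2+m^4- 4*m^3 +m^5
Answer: b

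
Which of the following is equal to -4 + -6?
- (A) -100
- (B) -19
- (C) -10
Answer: C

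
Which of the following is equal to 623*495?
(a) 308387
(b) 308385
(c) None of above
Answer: b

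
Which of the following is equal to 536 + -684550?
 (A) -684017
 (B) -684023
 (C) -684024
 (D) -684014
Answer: D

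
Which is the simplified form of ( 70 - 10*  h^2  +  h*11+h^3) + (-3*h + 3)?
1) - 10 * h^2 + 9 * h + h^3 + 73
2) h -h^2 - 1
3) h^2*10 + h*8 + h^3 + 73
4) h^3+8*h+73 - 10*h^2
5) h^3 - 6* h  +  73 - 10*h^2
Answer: 4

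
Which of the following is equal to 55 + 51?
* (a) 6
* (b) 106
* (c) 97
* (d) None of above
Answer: b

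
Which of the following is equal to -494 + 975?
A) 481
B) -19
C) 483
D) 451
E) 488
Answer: A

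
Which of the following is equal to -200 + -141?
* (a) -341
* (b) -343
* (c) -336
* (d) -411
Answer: a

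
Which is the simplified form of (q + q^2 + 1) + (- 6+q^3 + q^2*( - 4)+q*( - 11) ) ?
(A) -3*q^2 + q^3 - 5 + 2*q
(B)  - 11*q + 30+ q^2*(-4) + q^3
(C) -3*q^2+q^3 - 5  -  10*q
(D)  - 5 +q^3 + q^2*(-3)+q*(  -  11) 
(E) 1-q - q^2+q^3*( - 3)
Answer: C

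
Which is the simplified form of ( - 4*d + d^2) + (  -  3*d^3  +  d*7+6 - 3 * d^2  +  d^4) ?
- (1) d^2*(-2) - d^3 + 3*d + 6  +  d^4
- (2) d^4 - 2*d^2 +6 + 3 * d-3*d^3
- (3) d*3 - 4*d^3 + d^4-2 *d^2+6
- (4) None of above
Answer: 2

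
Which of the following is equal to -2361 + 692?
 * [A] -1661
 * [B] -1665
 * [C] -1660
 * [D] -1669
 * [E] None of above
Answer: D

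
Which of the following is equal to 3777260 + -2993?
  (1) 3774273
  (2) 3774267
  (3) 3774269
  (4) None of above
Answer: 2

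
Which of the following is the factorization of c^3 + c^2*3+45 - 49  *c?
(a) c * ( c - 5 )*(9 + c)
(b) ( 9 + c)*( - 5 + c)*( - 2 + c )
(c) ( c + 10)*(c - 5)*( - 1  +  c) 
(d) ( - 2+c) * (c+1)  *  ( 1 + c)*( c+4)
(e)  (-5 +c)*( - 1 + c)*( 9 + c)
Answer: e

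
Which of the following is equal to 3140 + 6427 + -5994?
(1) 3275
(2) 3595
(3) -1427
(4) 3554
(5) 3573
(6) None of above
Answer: 5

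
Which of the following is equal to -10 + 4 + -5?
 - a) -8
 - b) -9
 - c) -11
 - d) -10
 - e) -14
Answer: c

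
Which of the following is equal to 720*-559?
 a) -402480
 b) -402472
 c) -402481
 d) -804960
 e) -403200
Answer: a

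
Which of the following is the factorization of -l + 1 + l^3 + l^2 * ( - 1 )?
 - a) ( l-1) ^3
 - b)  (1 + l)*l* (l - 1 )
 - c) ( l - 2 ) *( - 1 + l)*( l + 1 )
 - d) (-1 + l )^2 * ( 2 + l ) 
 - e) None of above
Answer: e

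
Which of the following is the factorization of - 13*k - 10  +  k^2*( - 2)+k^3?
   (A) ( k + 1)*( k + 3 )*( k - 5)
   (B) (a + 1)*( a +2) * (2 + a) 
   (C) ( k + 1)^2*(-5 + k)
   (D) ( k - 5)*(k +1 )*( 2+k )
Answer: D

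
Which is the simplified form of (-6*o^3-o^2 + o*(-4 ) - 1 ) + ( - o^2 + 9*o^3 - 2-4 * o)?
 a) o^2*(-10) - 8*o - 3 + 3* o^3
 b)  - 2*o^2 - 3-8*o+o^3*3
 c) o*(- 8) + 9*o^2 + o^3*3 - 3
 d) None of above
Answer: b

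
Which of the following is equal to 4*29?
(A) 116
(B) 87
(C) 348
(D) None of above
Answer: A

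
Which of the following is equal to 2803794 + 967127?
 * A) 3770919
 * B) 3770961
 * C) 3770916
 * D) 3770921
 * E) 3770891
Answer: D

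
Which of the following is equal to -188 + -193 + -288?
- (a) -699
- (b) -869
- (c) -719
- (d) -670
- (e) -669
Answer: e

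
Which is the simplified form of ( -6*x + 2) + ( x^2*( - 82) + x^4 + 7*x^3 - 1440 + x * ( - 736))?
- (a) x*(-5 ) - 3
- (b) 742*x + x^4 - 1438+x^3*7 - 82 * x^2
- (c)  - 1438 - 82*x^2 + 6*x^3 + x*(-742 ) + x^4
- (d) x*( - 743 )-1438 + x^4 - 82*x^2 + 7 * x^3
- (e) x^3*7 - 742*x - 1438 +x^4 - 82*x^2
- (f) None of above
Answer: e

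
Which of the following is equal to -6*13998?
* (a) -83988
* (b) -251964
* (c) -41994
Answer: a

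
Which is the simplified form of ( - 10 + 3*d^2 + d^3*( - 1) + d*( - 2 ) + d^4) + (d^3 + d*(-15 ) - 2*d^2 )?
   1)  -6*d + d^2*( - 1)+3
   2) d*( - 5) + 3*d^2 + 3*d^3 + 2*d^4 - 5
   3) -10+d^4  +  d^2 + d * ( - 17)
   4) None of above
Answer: 3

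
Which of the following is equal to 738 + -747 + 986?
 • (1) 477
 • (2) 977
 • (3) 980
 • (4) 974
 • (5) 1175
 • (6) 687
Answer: 2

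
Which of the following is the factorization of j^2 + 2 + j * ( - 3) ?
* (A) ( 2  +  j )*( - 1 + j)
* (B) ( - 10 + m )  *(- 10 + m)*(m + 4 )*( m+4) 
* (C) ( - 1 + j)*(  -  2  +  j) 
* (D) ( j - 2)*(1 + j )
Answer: C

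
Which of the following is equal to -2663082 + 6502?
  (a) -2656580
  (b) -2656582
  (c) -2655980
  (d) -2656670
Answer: a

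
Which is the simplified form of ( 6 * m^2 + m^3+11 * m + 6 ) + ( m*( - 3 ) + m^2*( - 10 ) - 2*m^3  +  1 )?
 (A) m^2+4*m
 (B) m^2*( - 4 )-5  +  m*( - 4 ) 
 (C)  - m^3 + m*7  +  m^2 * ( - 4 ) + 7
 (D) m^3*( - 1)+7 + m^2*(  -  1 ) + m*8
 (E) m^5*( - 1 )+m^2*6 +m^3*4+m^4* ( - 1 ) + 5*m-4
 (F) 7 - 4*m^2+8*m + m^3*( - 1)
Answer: F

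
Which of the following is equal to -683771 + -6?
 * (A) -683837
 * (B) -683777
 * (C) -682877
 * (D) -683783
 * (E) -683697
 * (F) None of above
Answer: B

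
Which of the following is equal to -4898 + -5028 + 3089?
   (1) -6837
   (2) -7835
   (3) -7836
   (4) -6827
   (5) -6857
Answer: 1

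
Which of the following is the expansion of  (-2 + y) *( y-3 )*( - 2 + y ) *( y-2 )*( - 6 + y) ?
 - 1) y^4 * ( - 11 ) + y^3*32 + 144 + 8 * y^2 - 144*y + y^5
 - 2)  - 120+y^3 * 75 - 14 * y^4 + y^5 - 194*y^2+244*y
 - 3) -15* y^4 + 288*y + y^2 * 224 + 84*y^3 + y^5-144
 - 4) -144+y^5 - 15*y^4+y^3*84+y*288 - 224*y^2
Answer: 4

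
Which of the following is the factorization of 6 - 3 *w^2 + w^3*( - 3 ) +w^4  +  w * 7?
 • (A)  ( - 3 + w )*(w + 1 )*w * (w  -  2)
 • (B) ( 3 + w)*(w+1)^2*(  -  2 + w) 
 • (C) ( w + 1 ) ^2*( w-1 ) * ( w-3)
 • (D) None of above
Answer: D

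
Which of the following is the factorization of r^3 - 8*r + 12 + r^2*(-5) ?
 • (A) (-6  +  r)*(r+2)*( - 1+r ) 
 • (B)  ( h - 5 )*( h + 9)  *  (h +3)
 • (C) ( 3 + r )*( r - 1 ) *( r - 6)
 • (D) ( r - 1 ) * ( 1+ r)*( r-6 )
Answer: A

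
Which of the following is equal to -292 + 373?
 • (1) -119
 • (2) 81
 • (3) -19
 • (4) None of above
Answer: 2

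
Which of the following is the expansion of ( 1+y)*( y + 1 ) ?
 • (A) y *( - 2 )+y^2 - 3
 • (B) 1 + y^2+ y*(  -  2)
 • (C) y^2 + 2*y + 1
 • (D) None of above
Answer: C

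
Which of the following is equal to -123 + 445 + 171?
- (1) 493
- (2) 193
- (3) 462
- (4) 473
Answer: 1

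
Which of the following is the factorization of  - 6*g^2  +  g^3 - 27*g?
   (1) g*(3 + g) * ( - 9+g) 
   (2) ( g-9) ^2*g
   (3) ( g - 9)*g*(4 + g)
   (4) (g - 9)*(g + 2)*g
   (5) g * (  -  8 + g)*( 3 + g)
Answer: 1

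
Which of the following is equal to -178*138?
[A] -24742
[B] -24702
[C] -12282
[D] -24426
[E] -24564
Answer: E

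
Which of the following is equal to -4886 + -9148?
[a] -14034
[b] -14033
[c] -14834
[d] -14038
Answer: a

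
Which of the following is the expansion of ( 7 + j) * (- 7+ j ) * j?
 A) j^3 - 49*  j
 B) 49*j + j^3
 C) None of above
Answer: A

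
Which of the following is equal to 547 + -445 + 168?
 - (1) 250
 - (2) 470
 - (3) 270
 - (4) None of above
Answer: 3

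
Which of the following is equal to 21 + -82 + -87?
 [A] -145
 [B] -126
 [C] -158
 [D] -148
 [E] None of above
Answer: D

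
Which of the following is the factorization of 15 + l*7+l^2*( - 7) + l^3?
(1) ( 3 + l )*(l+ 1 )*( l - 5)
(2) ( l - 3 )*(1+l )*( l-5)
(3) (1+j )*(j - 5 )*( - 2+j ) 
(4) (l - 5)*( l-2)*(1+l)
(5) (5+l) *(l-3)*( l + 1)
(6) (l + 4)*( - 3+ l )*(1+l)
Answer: 2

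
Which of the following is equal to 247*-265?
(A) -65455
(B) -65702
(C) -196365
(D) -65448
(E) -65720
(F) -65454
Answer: A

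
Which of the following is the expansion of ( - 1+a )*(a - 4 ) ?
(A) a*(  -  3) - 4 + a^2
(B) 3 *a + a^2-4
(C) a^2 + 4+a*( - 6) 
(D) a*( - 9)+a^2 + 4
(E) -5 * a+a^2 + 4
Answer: E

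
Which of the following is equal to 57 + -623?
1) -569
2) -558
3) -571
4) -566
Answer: 4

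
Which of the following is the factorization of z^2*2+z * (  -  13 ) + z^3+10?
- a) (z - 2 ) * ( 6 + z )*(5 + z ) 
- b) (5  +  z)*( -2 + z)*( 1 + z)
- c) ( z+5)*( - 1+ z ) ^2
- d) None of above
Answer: d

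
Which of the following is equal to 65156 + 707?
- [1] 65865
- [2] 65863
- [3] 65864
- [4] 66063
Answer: 2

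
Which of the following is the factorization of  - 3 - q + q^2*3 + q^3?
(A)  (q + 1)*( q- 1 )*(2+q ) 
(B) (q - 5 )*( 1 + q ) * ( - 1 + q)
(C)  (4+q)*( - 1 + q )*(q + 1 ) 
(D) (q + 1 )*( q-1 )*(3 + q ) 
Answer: D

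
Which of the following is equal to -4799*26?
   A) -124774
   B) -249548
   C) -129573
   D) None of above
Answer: A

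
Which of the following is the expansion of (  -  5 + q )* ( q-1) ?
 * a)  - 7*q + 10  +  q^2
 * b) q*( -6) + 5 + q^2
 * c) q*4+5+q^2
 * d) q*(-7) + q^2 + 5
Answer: b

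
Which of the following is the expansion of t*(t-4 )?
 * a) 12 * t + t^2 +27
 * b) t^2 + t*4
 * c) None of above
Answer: c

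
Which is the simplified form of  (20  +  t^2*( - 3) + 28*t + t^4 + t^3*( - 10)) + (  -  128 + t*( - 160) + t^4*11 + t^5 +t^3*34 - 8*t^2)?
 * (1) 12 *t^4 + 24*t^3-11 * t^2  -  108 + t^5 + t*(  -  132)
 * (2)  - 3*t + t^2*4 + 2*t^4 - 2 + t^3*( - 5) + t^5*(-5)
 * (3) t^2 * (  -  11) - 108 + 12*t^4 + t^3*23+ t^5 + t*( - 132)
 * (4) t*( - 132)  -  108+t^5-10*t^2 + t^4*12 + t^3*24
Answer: 1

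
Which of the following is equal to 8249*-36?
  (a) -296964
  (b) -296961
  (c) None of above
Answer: a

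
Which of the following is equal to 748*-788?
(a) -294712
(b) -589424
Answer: b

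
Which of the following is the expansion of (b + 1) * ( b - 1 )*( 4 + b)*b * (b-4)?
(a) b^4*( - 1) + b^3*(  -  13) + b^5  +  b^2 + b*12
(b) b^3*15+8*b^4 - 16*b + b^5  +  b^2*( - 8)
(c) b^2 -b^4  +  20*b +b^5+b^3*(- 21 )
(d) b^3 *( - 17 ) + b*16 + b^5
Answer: d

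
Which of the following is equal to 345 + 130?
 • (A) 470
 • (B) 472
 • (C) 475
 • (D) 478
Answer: C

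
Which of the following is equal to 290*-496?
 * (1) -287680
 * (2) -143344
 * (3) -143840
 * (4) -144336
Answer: 3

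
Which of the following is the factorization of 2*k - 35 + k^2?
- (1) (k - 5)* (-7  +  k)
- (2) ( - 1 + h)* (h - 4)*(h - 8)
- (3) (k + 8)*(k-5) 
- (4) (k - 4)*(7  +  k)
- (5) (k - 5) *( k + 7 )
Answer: 5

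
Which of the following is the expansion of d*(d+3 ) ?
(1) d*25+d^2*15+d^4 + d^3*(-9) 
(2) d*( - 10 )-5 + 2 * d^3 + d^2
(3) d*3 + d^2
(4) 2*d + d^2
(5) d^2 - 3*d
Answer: 3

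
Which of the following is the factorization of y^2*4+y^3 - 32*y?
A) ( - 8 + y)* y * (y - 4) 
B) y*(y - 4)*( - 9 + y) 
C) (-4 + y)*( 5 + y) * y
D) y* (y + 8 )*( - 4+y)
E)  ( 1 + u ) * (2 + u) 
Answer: D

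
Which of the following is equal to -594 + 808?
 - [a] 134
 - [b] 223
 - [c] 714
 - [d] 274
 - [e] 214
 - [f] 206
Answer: e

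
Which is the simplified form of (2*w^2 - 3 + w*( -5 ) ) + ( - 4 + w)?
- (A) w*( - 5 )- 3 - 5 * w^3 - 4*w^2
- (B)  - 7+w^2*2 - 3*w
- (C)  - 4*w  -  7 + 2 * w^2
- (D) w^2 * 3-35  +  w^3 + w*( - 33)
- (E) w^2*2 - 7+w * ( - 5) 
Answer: C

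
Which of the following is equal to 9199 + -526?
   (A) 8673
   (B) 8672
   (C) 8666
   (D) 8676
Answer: A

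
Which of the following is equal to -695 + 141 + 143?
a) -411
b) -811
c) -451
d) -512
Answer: a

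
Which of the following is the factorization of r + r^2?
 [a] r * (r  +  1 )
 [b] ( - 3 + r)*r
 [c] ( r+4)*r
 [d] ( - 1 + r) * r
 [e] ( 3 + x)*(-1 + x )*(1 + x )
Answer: a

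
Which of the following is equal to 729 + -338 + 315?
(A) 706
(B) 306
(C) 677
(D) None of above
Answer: A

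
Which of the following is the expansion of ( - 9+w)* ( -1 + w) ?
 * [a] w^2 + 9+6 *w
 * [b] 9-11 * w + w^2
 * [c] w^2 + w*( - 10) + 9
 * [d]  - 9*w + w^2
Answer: c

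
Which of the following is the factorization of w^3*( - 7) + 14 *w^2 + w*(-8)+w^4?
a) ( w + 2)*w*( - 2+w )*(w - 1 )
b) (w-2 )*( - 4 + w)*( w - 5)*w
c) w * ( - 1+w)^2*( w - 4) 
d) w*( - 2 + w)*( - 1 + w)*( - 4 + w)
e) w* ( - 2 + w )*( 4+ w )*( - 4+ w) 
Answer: d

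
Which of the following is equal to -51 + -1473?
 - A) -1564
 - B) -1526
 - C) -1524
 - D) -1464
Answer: C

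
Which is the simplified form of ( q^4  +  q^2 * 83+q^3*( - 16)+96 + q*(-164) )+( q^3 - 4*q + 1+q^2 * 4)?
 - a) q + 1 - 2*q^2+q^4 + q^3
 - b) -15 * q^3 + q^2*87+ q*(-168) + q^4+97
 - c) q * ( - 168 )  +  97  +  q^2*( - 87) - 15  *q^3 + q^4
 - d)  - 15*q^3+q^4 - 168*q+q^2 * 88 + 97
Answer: b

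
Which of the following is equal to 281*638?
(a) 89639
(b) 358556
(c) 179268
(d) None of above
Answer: d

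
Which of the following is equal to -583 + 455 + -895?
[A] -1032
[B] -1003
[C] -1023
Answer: C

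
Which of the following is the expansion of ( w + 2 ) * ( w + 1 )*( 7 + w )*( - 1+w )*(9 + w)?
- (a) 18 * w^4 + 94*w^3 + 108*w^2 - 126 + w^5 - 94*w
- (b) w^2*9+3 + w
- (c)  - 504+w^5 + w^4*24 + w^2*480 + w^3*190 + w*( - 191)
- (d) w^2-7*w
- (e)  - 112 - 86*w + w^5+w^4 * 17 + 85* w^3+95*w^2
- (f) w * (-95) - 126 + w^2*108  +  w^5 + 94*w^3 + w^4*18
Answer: f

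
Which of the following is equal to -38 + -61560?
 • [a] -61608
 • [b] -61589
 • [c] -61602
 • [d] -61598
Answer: d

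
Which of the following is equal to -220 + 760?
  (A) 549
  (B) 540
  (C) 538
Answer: B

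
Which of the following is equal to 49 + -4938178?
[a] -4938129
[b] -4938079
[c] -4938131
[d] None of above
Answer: a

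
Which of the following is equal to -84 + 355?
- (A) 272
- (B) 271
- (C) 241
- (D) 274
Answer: B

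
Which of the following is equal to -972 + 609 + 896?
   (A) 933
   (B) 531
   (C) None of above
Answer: C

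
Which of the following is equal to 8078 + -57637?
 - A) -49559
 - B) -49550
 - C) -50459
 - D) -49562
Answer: A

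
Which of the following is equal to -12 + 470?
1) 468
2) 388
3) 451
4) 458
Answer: 4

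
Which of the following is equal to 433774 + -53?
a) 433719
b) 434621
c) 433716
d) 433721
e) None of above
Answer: d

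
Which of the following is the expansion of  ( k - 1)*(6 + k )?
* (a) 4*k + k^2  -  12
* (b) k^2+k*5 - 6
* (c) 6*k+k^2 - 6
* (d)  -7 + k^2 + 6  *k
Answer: b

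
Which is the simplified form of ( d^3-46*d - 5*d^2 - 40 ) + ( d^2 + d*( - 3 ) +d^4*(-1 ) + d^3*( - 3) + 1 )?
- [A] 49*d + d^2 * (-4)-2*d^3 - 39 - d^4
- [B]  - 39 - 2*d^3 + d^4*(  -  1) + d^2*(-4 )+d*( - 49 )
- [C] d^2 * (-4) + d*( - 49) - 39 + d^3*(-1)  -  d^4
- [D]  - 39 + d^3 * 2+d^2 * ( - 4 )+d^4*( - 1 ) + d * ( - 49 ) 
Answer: B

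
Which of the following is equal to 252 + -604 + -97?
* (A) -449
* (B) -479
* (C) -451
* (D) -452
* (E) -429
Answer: A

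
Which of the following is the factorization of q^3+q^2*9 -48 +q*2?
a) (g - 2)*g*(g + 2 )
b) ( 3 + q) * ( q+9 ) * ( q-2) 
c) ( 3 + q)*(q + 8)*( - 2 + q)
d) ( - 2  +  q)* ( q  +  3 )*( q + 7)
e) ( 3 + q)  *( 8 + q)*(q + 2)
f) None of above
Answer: c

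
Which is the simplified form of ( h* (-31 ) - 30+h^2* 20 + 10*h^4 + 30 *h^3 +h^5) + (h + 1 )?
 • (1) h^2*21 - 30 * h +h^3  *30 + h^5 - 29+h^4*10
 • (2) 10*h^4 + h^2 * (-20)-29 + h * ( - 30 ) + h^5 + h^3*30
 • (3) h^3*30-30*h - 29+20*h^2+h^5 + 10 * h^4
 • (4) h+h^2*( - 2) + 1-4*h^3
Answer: 3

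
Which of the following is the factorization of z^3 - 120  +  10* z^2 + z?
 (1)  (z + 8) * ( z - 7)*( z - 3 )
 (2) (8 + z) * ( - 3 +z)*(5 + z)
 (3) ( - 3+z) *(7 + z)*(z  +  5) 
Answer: 2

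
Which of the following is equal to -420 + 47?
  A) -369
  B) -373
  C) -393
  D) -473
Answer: B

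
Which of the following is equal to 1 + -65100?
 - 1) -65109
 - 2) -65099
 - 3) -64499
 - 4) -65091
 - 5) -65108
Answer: 2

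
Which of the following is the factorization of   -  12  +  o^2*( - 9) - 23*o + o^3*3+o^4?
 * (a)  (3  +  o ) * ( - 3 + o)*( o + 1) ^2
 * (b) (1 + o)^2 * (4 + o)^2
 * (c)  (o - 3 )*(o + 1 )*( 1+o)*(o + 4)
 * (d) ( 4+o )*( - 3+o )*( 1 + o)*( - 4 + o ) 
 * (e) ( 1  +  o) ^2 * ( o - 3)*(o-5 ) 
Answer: c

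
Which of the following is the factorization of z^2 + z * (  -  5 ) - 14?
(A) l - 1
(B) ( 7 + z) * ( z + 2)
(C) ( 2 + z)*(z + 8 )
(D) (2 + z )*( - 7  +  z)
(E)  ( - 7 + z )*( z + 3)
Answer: D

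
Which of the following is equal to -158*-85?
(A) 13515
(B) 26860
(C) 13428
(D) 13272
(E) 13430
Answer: E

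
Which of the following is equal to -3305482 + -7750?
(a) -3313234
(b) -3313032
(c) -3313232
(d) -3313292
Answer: c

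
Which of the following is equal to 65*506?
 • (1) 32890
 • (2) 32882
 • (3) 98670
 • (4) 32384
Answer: 1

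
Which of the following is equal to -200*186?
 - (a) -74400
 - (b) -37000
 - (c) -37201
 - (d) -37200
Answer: d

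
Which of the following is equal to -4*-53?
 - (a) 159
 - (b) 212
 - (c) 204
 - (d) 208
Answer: b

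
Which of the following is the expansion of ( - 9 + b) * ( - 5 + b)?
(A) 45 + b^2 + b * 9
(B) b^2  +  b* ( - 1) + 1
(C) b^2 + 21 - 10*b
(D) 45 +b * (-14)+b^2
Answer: D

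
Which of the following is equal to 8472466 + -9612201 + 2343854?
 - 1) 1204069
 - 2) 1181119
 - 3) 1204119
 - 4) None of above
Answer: 3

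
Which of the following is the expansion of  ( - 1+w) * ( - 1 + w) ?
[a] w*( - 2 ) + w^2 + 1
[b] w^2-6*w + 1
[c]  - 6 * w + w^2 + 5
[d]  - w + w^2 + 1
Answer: a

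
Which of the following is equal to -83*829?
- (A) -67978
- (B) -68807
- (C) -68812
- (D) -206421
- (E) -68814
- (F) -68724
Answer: B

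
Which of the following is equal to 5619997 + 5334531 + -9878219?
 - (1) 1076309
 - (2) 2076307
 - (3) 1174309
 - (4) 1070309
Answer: 1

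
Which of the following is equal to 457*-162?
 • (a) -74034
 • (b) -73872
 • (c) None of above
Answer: a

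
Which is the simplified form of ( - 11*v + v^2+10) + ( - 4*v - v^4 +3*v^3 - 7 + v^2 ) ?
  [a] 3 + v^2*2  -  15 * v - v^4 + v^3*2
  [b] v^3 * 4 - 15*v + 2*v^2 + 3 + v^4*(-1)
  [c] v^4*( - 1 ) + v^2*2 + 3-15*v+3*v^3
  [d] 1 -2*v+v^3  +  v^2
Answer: c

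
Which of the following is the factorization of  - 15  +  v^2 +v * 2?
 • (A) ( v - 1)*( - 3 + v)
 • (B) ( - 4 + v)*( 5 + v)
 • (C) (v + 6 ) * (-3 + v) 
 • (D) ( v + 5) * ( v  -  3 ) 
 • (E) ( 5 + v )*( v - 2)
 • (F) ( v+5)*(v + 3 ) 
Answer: D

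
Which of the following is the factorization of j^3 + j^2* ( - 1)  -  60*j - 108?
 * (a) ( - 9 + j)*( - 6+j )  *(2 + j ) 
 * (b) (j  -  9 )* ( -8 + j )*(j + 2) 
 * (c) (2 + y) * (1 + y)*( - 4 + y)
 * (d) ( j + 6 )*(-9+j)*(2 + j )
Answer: d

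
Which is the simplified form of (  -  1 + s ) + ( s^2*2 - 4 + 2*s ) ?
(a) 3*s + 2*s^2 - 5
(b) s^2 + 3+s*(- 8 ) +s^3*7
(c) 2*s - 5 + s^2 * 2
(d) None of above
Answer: a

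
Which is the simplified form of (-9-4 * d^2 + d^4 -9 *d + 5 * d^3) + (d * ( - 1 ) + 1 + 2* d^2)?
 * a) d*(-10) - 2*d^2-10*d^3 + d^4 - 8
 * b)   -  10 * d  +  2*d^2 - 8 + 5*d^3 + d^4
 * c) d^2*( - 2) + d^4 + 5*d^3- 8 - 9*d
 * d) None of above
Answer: d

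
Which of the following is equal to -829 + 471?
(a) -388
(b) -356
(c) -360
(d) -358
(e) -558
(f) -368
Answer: d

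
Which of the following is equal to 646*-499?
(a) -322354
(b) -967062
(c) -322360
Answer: a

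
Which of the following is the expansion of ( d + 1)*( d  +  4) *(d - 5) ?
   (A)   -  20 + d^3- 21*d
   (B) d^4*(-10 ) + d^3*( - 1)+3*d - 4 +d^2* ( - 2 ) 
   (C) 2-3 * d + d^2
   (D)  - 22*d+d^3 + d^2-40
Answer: A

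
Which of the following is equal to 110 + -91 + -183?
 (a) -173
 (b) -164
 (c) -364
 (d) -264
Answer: b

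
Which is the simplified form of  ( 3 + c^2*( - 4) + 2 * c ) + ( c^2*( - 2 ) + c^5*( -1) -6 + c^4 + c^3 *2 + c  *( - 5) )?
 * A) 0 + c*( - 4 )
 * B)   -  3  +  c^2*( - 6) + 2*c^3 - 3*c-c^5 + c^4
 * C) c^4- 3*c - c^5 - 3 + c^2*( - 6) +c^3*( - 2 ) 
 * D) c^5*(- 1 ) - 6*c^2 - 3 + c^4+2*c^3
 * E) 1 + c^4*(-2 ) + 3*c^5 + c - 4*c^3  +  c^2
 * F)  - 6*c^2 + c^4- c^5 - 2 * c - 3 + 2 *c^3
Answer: B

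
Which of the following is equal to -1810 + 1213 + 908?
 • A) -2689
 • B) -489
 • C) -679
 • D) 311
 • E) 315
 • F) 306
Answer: D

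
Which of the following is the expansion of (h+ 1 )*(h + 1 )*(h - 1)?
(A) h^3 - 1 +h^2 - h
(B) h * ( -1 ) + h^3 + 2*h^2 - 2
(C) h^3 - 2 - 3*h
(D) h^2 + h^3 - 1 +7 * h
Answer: A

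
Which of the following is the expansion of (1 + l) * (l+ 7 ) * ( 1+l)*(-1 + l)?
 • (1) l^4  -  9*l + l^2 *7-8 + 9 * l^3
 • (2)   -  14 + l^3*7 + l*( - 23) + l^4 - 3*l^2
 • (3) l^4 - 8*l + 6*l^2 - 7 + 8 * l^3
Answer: 3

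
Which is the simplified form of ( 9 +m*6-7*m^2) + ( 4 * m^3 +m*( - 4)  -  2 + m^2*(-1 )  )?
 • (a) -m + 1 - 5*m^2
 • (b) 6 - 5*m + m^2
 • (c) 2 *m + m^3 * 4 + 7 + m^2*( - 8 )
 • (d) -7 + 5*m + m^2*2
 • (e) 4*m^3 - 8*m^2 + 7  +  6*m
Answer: c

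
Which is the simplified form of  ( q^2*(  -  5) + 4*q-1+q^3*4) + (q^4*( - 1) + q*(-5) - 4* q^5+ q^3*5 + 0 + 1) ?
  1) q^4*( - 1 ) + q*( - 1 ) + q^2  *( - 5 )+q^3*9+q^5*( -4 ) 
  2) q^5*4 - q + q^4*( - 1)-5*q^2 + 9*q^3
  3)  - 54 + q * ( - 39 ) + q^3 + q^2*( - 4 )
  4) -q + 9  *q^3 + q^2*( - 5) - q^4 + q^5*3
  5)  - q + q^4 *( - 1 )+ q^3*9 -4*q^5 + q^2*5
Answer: 1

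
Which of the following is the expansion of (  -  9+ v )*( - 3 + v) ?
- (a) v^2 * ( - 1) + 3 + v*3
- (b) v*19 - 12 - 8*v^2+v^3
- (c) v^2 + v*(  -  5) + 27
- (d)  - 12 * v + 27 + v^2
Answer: d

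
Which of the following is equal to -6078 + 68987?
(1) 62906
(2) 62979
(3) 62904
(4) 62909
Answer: 4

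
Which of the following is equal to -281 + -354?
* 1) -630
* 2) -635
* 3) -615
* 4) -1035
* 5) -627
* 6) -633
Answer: 2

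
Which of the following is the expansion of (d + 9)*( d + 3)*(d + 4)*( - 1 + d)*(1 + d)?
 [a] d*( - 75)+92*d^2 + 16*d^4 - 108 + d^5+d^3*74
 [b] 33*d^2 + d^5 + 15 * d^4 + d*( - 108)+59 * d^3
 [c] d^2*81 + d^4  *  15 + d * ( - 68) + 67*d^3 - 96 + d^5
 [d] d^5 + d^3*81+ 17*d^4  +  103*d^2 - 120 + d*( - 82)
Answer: a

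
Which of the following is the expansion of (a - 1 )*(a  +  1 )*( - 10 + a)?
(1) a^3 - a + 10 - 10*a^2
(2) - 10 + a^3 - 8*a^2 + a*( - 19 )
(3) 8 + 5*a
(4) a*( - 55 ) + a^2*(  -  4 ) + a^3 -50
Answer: 1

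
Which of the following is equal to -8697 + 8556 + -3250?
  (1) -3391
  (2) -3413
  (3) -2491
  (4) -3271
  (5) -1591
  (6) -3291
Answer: 1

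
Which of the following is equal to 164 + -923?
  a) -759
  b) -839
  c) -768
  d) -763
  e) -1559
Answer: a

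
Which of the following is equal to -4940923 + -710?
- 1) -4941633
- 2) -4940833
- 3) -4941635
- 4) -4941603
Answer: 1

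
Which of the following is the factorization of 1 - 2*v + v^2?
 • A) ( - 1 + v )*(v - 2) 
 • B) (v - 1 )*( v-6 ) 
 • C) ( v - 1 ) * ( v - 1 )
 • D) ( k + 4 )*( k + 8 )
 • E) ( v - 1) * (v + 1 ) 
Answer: C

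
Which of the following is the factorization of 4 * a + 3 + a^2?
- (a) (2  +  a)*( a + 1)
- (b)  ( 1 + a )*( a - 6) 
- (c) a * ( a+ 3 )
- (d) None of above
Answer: d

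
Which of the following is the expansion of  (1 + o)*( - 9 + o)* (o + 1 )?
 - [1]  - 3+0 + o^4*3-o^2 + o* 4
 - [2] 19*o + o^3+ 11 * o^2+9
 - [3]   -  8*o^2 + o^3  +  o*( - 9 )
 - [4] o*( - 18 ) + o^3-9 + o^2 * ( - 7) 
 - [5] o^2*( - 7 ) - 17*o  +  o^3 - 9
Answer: 5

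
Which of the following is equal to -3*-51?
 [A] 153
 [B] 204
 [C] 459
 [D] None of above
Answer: A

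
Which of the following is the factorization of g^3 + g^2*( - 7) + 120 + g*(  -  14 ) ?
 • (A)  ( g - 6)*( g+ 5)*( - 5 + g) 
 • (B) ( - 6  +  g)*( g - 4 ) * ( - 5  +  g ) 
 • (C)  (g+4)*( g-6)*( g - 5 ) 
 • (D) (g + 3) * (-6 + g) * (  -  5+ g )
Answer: C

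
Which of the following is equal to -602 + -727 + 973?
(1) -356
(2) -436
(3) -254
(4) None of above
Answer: 1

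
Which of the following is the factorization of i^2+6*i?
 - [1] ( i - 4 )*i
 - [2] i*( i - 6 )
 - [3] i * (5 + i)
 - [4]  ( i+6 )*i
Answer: 4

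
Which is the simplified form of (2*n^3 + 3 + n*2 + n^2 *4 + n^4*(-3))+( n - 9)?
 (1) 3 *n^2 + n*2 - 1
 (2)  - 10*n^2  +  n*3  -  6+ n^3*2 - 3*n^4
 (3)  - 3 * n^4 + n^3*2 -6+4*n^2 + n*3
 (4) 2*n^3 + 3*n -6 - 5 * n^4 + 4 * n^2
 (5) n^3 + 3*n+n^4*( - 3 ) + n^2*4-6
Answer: 3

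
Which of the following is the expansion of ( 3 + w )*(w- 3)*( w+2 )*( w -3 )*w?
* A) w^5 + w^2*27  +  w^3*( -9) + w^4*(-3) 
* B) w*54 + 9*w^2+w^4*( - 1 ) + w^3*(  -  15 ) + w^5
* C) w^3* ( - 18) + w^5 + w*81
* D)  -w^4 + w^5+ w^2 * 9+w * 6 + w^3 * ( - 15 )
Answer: B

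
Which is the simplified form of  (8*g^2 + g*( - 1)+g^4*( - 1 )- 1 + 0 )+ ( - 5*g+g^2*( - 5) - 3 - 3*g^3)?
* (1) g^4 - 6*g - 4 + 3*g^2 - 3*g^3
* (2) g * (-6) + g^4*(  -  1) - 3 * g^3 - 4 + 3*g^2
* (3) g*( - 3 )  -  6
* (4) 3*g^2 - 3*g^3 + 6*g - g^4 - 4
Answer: 2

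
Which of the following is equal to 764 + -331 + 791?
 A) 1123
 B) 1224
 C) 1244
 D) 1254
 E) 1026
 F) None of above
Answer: B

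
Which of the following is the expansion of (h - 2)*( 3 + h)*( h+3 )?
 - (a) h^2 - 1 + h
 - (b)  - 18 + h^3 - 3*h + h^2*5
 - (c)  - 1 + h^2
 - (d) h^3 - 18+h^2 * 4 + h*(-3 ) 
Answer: d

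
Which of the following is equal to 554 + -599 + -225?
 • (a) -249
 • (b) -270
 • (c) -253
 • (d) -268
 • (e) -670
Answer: b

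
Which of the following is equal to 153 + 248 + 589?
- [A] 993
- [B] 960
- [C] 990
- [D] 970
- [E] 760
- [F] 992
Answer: C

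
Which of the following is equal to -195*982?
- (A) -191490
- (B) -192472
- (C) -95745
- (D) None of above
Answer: A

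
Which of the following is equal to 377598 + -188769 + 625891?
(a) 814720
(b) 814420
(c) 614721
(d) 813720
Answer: a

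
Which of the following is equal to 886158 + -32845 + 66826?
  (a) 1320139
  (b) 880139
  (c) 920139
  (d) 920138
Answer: c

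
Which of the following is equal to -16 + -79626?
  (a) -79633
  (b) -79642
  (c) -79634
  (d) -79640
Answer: b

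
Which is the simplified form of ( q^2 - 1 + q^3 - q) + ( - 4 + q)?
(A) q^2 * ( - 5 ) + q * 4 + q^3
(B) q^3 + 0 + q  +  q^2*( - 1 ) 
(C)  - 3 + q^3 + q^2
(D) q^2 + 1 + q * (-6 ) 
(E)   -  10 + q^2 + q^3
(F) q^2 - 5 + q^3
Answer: F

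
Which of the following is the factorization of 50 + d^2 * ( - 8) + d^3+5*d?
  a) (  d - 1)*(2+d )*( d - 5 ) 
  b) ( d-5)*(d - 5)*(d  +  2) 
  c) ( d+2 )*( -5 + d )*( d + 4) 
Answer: b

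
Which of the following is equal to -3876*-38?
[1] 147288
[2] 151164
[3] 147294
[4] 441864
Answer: 1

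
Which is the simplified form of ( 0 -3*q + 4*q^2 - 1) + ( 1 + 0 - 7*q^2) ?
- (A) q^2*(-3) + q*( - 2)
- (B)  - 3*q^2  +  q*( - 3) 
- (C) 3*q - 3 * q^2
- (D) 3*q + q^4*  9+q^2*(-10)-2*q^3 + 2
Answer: B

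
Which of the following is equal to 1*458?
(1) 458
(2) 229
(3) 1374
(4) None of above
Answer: 1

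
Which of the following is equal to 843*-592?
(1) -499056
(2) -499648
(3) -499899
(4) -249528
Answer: 1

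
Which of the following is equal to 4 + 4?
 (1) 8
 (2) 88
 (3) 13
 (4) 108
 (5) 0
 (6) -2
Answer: 1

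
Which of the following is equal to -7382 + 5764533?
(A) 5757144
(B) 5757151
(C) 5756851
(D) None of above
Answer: B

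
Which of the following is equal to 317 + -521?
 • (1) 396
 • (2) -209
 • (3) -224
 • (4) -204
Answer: 4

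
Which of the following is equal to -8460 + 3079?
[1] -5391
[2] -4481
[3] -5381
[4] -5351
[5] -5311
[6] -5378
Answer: 3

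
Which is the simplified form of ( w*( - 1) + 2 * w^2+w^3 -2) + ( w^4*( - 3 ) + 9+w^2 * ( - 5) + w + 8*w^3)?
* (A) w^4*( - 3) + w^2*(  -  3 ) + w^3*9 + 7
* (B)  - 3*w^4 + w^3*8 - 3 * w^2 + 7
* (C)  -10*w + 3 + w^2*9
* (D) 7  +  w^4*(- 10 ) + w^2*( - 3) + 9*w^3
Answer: A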